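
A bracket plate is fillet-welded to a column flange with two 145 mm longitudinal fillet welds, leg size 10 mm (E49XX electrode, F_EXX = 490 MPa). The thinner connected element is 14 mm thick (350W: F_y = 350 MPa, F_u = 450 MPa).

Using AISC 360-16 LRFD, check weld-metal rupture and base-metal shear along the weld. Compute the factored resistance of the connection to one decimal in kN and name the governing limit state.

Weld metal: throat = 0.707×10 = 7.07 mm, L = 2×145 = 290 mm. φR_n = 0.75 × 0.6 × 490 × 7.07 × 290 = 452.1 kN.
Base metal shear (14 mm plate): yield φR_n = 1.0×0.6×350×14×290 = 852.6 kN; rupture φR_n = 0.75×0.6×450×14×290 = 822.2 kN; take 822.2 kN (rupture).
Governing: min(452.1, 822.2) = 452.1 kN → weld metal.

452.1 kN (weld metal governs)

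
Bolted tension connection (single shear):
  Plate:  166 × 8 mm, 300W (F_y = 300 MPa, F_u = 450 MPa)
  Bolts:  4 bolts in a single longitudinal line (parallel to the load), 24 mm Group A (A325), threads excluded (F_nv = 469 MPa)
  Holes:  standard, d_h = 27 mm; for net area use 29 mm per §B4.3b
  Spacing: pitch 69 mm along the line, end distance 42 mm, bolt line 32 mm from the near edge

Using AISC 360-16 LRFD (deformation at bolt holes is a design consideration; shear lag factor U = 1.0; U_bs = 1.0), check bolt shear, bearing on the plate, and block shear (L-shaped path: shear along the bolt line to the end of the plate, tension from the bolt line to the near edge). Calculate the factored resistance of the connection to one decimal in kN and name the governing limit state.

286.2 kN (block shear governs)

Bolt shear: A_b = π(24)²/4 = 452.39 mm². φR_n = 0.75 × 469 × 452.39 × 4 × 1 = 636.5 kN.
Bearing (8 mm plate, F_u = 450 MPa): end bolts L_c = 42 − 27/2 = 28.5, R_n = min(1.2×28.5×8×450, 2.4×24×8×450) = 123.12 kN/bolt; interior L_c = 69 − 27 = 42, R_n = 181.44 kN/bolt. φR_n = 0.75 × (1×123.12 + 3×181.44) = 500.6 kN.
Block shear: shear path 1×[42+3×69] = 1×249 mm, A_gv = 1992, A_nv = 1×(249 − 3.5×29)×8 = 1180 mm²; tension to near edge: (32 − 0.5×29)×8 = 140 mm². R_n = min(0.6×450×1180, 0.6×300×1992) + 1.0×450×140 = min(318.6, 358.56) + 63 = 381.6 kN. φR_n = 0.75 × 381.6 = 286.2 kN.
Governing: min(636.5, 500.6, 286.2) = 286.2 kN → block shear.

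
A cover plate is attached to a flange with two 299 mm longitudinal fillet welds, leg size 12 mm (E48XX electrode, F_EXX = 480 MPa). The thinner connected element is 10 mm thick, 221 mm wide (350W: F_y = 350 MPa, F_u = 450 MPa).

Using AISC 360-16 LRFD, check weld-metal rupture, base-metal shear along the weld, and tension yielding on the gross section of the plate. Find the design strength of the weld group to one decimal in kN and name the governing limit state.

Weld metal: throat = 0.707×12 = 8.484 mm, L = 2×299 = 598 mm. φR_n = 0.75 × 0.6 × 480 × 8.484 × 598 = 1095.9 kN.
Base metal shear (10 mm plate): yield φR_n = 1.0×0.6×350×10×598 = 1255.8 kN; rupture φR_n = 0.75×0.6×450×10×598 = 1211.0 kN; take 1211.0 kN (rupture).
Tension yield (gross): A_g = 221×10 = 2210 mm². φR_n = 0.90 × 350 × 2210 = 696.2 kN.
Governing: min(1095.9, 1211.0, 696.2) = 696.2 kN → gross-section yield.

696.2 kN (gross-section yield governs)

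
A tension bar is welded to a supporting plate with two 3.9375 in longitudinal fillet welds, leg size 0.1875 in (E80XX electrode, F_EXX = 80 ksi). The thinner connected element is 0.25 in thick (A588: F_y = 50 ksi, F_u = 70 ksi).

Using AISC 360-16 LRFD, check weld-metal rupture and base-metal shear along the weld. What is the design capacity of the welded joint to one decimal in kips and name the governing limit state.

Weld metal: throat = 0.707×0.1875 = 0.13256 in, L = 2×3.9375 = 7.875 in. φR_n = 0.75 × 0.6 × 80 × 0.13256 × 7.875 = 37.6 kips.
Base metal shear (0.25 in plate): yield φR_n = 1.0×0.6×50×0.25×7.875 = 59.1 kips; rupture φR_n = 0.75×0.6×70×0.25×7.875 = 62.0 kips; take 59.1 kips (yield).
Governing: min(37.6, 59.1) = 37.6 kips → weld metal.

37.6 kips (weld metal governs)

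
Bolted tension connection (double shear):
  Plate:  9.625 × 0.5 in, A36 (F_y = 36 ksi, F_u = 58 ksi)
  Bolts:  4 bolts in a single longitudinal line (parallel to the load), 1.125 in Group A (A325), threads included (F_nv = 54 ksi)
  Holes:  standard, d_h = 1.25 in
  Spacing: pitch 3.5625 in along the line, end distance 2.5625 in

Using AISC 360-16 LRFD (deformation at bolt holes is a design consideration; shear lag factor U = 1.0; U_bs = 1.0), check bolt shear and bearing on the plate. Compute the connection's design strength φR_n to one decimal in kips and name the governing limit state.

226.7 kips (bearing governs)

Bolt shear: A_b = π(1.125)²/4 = 0.99402 in². φR_n = 0.75 × 54 × 0.99402 × 4 × 2 = 322.1 kips.
Bearing (0.5 in plate, F_u = 58 ksi): end bolts L_c = 2.5625 − 1.25/2 = 1.9375, R_n = min(1.2×1.9375×0.5×58, 2.4×1.125×0.5×58) = 67.425 kips/bolt; interior L_c = 3.5625 − 1.25 = 2.3125, R_n = 78.3 kips/bolt. φR_n = 0.75 × (1×67.425 + 3×78.3) = 226.7 kips.
Governing: min(322.1, 226.7) = 226.7 kips → bearing.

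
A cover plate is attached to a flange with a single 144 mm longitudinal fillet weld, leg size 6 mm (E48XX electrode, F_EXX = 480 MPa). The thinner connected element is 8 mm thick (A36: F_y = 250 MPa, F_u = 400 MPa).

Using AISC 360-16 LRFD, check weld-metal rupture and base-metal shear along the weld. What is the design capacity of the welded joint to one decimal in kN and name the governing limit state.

131.9 kN (weld metal governs)

Weld metal: throat = 0.707×6 = 4.242 mm, L = 144 mm. φR_n = 0.75 × 0.6 × 480 × 4.242 × 144 = 131.9 kN.
Base metal shear (8 mm plate): yield φR_n = 1.0×0.6×250×8×144 = 172.8 kN; rupture φR_n = 0.75×0.6×400×8×144 = 207.4 kN; take 172.8 kN (yield).
Governing: min(131.9, 172.8) = 131.9 kN → weld metal.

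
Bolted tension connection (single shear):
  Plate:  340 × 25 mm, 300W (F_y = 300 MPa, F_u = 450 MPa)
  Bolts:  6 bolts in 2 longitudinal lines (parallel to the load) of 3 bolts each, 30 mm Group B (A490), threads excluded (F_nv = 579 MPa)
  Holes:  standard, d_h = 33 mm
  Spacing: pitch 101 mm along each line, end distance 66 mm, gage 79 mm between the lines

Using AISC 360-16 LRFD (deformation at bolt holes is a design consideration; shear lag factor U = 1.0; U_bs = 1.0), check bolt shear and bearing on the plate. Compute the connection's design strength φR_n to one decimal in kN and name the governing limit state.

Bolt shear: A_b = π(30)²/4 = 706.86 mm². φR_n = 0.75 × 579 × 706.86 × 6 × 1 = 1841.7 kN.
Bearing (25 mm plate, F_u = 450 MPa): end bolts L_c = 66 − 33/2 = 49.5, R_n = min(1.2×49.5×25×450, 2.4×30×25×450) = 668.25 kN/bolt; interior L_c = 101 − 33 = 68, R_n = 810 kN/bolt. φR_n = 0.75 × (2×668.25 + 4×810) = 3432.4 kN.
Governing: min(1841.7, 3432.4) = 1841.7 kN → bolt shear.

1841.7 kN (bolt shear governs)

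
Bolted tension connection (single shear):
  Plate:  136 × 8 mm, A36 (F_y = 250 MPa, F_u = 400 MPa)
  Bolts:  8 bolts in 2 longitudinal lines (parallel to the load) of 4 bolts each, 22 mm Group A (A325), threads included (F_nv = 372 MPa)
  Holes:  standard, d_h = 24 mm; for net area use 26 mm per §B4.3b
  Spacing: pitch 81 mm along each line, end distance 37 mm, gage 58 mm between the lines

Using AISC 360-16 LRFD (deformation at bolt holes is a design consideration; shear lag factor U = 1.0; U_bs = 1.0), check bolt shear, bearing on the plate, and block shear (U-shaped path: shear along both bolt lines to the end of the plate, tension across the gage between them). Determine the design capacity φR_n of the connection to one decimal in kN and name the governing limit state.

580.8 kN (block shear governs)

Bolt shear: A_b = π(22)²/4 = 380.13 mm². φR_n = 0.75 × 372 × 380.13 × 8 × 1 = 848.5 kN.
Bearing (8 mm plate, F_u = 400 MPa): end bolts L_c = 37 − 24/2 = 25, R_n = min(1.2×25×8×400, 2.4×22×8×400) = 96 kN/bolt; interior L_c = 81 − 24 = 57, R_n = 168.96 kN/bolt. φR_n = 0.75 × (2×96 + 6×168.96) = 904.3 kN.
Block shear: shear path 2×[37+3×81] = 2×280 mm, A_gv = 4480, A_nv = 2×(280 − 3.5×26)×8 = 3024 mm²; tension across gage: (58 − 1×26)×8 = 256 mm². R_n = min(0.6×400×3024, 0.6×250×4480) + 1.0×400×256 = min(725.76, 672) + 102.4 = 774.4 kN. φR_n = 0.75 × 774.4 = 580.8 kN.
Governing: min(848.5, 904.3, 580.8) = 580.8 kN → block shear.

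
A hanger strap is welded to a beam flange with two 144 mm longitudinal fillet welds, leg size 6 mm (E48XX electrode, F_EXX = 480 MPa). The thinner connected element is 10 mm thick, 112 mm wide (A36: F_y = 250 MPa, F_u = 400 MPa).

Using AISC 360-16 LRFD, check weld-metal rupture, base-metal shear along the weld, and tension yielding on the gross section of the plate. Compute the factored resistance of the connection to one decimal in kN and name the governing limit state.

Weld metal: throat = 0.707×6 = 4.242 mm, L = 2×144 = 288 mm. φR_n = 0.75 × 0.6 × 480 × 4.242 × 288 = 263.9 kN.
Base metal shear (10 mm plate): yield φR_n = 1.0×0.6×250×10×288 = 432.0 kN; rupture φR_n = 0.75×0.6×400×10×288 = 518.4 kN; take 432.0 kN (yield).
Tension yield (gross): A_g = 112×10 = 1120 mm². φR_n = 0.90 × 250 × 1120 = 252.0 kN.
Governing: min(263.9, 432.0, 252.0) = 252.0 kN → gross-section yield.

252.0 kN (gross-section yield governs)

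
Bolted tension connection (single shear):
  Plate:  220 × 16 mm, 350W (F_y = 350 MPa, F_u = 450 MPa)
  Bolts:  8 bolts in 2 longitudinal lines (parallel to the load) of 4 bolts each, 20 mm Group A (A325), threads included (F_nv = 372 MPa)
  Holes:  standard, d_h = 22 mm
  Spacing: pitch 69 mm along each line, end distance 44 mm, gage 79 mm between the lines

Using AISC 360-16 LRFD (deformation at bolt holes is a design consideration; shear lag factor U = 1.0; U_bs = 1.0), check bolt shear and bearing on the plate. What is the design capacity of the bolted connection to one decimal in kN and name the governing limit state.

701.2 kN (bolt shear governs)

Bolt shear: A_b = π(20)²/4 = 314.16 mm². φR_n = 0.75 × 372 × 314.16 × 8 × 1 = 701.2 kN.
Bearing (16 mm plate, F_u = 450 MPa): end bolts L_c = 44 − 22/2 = 33, R_n = min(1.2×33×16×450, 2.4×20×16×450) = 285.12 kN/bolt; interior L_c = 69 − 22 = 47, R_n = 345.6 kN/bolt. φR_n = 0.75 × (2×285.12 + 6×345.6) = 1982.9 kN.
Governing: min(701.2, 1982.9) = 701.2 kN → bolt shear.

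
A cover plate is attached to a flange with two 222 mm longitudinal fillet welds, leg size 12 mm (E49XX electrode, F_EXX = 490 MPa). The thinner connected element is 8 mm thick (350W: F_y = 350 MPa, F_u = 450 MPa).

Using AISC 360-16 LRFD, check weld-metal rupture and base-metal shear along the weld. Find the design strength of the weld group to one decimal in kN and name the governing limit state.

Weld metal: throat = 0.707×12 = 8.484 mm, L = 2×222 = 444 mm. φR_n = 0.75 × 0.6 × 490 × 8.484 × 444 = 830.6 kN.
Base metal shear (8 mm plate): yield φR_n = 1.0×0.6×350×8×444 = 745.9 kN; rupture φR_n = 0.75×0.6×450×8×444 = 719.3 kN; take 719.3 kN (rupture).
Governing: min(830.6, 719.3) = 719.3 kN → base-metal shear.

719.3 kN (base-metal shear governs)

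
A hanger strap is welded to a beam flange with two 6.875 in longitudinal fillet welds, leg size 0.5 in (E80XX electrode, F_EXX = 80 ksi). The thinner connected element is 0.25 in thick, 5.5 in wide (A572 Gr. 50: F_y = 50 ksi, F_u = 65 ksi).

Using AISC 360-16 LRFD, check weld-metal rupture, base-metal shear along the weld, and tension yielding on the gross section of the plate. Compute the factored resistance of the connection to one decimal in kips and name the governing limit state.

61.9 kips (gross-section yield governs)

Weld metal: throat = 0.707×0.5 = 0.3535 in, L = 2×6.875 = 13.75 in. φR_n = 0.75 × 0.6 × 80 × 0.3535 × 13.75 = 175.0 kips.
Base metal shear (0.25 in plate): yield φR_n = 1.0×0.6×50×0.25×13.75 = 103.1 kips; rupture φR_n = 0.75×0.6×65×0.25×13.75 = 100.5 kips; take 100.5 kips (rupture).
Tension yield (gross): A_g = 5.5×0.25 = 1.375 in². φR_n = 0.90 × 50 × 1.375 = 61.9 kips.
Governing: min(175.0, 100.5, 61.9) = 61.9 kips → gross-section yield.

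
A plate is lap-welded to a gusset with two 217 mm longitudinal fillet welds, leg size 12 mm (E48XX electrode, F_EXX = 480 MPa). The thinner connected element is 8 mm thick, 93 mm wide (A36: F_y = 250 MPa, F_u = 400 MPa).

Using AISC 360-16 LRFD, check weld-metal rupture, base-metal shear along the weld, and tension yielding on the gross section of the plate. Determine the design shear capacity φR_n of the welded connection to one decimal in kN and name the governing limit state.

Weld metal: throat = 0.707×12 = 8.484 mm, L = 2×217 = 434 mm. φR_n = 0.75 × 0.6 × 480 × 8.484 × 434 = 795.3 kN.
Base metal shear (8 mm plate): yield φR_n = 1.0×0.6×250×8×434 = 520.8 kN; rupture φR_n = 0.75×0.6×400×8×434 = 625.0 kN; take 520.8 kN (yield).
Tension yield (gross): A_g = 93×8 = 744 mm². φR_n = 0.90 × 250 × 744 = 167.4 kN.
Governing: min(795.3, 520.8, 167.4) = 167.4 kN → gross-section yield.

167.4 kN (gross-section yield governs)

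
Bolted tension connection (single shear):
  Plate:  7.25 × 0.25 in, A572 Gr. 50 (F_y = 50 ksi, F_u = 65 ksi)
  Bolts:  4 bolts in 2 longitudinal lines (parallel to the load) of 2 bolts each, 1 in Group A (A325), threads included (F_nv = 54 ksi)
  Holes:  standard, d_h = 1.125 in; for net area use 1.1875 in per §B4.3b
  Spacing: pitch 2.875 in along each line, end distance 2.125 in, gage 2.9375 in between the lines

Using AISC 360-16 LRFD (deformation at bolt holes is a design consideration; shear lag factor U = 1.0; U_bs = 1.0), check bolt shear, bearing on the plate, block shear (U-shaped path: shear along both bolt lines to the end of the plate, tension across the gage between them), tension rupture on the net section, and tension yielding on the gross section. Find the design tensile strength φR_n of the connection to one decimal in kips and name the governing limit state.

Bolt shear: A_b = π(1)²/4 = 0.7854 in². φR_n = 0.75 × 54 × 0.7854 × 4 × 1 = 127.2 kips.
Bearing (0.25 in plate, F_u = 65 ksi): end bolts L_c = 2.125 − 1.125/2 = 1.5625, R_n = min(1.2×1.5625×0.25×65, 2.4×1×0.25×65) = 30.469 kips/bolt; interior L_c = 2.875 − 1.125 = 1.75, R_n = 34.125 kips/bolt. φR_n = 0.75 × (2×30.469 + 2×34.125) = 96.9 kips.
Block shear: shear path 2×[2.125+1×2.875] = 2×5 in, A_gv = 2.5, A_nv = 2×(5 − 1.5×1.1875)×0.25 = 1.6094 in²; tension across gage: (2.9375 − 1×1.1875)×0.25 = 0.4375 in². R_n = min(0.6×65×1.6094, 0.6×50×2.5) + 1.0×65×0.4375 = min(62.767, 75) + 28.438 = 91.205 kips. φR_n = 0.75 × 91.205 = 68.4 kips.
Tension rupture (net): A_n = (7.25 − 2×1.1875)×0.25 = 1.2188 in² (U = 1.0, A_e = A_n). φR_n = 0.75 × 65 × 1.2188 = 59.4 kips.
Tension yield (gross): A_g = 7.25×0.25 = 1.8125 in². φR_n = 0.90 × 50 × 1.8125 = 81.6 kips.
Governing: min(127.2, 96.9, 68.4, 59.4, 81.6) = 59.4 kips → net-section rupture.

59.4 kips (net-section rupture governs)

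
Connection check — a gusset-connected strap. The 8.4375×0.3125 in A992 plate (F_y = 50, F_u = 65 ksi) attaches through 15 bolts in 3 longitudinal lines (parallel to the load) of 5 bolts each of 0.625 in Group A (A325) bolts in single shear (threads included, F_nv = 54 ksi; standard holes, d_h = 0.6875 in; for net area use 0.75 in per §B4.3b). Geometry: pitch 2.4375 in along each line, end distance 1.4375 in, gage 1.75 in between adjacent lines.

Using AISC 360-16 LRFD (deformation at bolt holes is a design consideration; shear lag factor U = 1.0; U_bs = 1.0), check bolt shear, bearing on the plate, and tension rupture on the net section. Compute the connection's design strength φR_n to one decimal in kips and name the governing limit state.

Bolt shear: A_b = π(0.625)²/4 = 0.3068 in². φR_n = 0.75 × 54 × 0.3068 × 15 × 1 = 186.4 kips.
Bearing (0.3125 in plate, F_u = 65 ksi): end bolts L_c = 1.4375 − 0.6875/2 = 1.09375, R_n = min(1.2×1.09375×0.3125×65, 2.4×0.625×0.3125×65) = 26.66 kips/bolt; interior L_c = 2.4375 − 0.6875 = 1.75, R_n = 30.469 kips/bolt. φR_n = 0.75 × (3×26.66 + 12×30.469) = 334.2 kips.
Tension rupture (net): A_n = (8.4375 − 3×0.75)×0.3125 = 1.9336 in² (U = 1.0, A_e = A_n). φR_n = 0.75 × 65 × 1.9336 = 94.3 kips.
Governing: min(186.4, 334.2, 94.3) = 94.3 kips → net-section rupture.

94.3 kips (net-section rupture governs)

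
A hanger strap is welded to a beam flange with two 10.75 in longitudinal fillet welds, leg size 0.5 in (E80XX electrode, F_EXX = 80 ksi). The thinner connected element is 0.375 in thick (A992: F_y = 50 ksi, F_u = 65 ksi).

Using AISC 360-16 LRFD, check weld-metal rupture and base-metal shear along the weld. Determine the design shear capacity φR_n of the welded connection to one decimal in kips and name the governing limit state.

Weld metal: throat = 0.707×0.5 = 0.3535 in, L = 2×10.75 = 21.5 in. φR_n = 0.75 × 0.6 × 80 × 0.3535 × 21.5 = 273.6 kips.
Base metal shear (0.375 in plate): yield φR_n = 1.0×0.6×50×0.375×21.5 = 241.9 kips; rupture φR_n = 0.75×0.6×65×0.375×21.5 = 235.8 kips; take 235.8 kips (rupture).
Governing: min(273.6, 235.8) = 235.8 kips → base-metal shear.

235.8 kips (base-metal shear governs)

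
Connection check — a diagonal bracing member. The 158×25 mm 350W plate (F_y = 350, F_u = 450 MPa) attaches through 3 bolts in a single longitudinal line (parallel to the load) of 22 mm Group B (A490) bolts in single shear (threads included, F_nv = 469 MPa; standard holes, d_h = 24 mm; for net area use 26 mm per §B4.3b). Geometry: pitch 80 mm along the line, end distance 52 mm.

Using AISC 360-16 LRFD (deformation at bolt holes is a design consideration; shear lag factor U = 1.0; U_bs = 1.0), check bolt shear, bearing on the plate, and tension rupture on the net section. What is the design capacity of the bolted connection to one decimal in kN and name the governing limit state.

401.1 kN (bolt shear governs)

Bolt shear: A_b = π(22)²/4 = 380.13 mm². φR_n = 0.75 × 469 × 380.13 × 3 × 1 = 401.1 kN.
Bearing (25 mm plate, F_u = 450 MPa): end bolts L_c = 52 − 24/2 = 40, R_n = min(1.2×40×25×450, 2.4×22×25×450) = 540 kN/bolt; interior L_c = 80 − 24 = 56, R_n = 594 kN/bolt. φR_n = 0.75 × (1×540 + 2×594) = 1296.0 kN.
Tension rupture (net): A_n = (158 − 1×26)×25 = 3300 mm² (U = 1.0, A_e = A_n). φR_n = 0.75 × 450 × 3300 = 1113.8 kN.
Governing: min(401.1, 1296.0, 1113.8) = 401.1 kN → bolt shear.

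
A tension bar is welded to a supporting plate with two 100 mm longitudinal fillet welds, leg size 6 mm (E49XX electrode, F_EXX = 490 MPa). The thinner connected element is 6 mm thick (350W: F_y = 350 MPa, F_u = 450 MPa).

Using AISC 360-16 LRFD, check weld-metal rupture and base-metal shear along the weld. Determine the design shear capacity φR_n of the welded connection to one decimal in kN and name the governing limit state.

Weld metal: throat = 0.707×6 = 4.242 mm, L = 2×100 = 200 mm. φR_n = 0.75 × 0.6 × 490 × 4.242 × 200 = 187.1 kN.
Base metal shear (6 mm plate): yield φR_n = 1.0×0.6×350×6×200 = 252.0 kN; rupture φR_n = 0.75×0.6×450×6×200 = 243.0 kN; take 243.0 kN (rupture).
Governing: min(187.1, 243.0) = 187.1 kN → weld metal.

187.1 kN (weld metal governs)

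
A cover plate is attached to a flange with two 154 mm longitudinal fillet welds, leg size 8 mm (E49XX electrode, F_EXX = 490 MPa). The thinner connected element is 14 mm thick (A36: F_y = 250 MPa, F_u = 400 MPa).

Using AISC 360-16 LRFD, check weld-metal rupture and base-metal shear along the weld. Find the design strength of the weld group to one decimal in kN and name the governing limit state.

384.1 kN (weld metal governs)

Weld metal: throat = 0.707×8 = 5.656 mm, L = 2×154 = 308 mm. φR_n = 0.75 × 0.6 × 490 × 5.656 × 308 = 384.1 kN.
Base metal shear (14 mm plate): yield φR_n = 1.0×0.6×250×14×308 = 646.8 kN; rupture φR_n = 0.75×0.6×400×14×308 = 776.2 kN; take 646.8 kN (yield).
Governing: min(384.1, 646.8) = 384.1 kN → weld metal.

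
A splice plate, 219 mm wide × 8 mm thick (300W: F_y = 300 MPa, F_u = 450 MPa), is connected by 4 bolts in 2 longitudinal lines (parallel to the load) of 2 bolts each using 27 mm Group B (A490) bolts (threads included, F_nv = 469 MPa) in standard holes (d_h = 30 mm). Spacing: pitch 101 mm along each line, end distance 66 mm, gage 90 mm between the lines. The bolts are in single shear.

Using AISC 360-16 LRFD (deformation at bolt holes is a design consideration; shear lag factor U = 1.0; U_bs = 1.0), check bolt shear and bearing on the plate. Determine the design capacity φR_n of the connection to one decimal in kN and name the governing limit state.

Bolt shear: A_b = π(27)²/4 = 572.56 mm². φR_n = 0.75 × 469 × 572.56 × 4 × 1 = 805.6 kN.
Bearing (8 mm plate, F_u = 450 MPa): end bolts L_c = 66 − 30/2 = 51, R_n = min(1.2×51×8×450, 2.4×27×8×450) = 220.32 kN/bolt; interior L_c = 101 − 30 = 71, R_n = 233.28 kN/bolt. φR_n = 0.75 × (2×220.32 + 2×233.28) = 680.4 kN.
Governing: min(805.6, 680.4) = 680.4 kN → bearing.

680.4 kN (bearing governs)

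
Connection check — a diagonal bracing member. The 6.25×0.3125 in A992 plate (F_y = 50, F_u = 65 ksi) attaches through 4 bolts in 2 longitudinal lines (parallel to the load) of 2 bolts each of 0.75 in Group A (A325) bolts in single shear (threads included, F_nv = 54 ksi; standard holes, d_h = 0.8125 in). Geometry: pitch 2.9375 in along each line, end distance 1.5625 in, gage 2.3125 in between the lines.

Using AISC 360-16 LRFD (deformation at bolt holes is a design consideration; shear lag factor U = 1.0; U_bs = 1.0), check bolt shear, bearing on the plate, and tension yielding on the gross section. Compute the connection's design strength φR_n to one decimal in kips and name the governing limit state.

71.6 kips (bolt shear governs)

Bolt shear: A_b = π(0.75)²/4 = 0.44179 in². φR_n = 0.75 × 54 × 0.44179 × 4 × 1 = 71.6 kips.
Bearing (0.3125 in plate, F_u = 65 ksi): end bolts L_c = 1.5625 − 0.8125/2 = 1.15625, R_n = min(1.2×1.15625×0.3125×65, 2.4×0.75×0.3125×65) = 28.184 kips/bolt; interior L_c = 2.9375 − 0.8125 = 2.125, R_n = 36.563 kips/bolt. φR_n = 0.75 × (2×28.184 + 2×36.563) = 97.1 kips.
Tension yield (gross): A_g = 6.25×0.3125 = 1.9531 in². φR_n = 0.90 × 50 × 1.9531 = 87.9 kips.
Governing: min(71.6, 97.1, 87.9) = 71.6 kips → bolt shear.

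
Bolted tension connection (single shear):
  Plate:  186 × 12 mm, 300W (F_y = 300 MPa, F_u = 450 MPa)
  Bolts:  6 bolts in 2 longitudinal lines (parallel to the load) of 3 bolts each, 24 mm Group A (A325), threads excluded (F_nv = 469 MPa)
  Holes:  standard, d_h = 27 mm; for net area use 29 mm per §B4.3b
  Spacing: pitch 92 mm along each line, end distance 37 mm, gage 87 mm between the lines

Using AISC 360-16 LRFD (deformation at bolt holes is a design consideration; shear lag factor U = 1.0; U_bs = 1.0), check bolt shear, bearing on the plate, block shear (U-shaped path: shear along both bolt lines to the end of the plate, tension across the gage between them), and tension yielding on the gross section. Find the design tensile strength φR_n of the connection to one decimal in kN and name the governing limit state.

Bolt shear: A_b = π(24)²/4 = 452.39 mm². φR_n = 0.75 × 469 × 452.39 × 6 × 1 = 954.8 kN.
Bearing (12 mm plate, F_u = 450 MPa): end bolts L_c = 37 − 27/2 = 23.5, R_n = min(1.2×23.5×12×450, 2.4×24×12×450) = 152.28 kN/bolt; interior L_c = 92 − 27 = 65, R_n = 311.04 kN/bolt. φR_n = 0.75 × (2×152.28 + 4×311.04) = 1161.5 kN.
Block shear: shear path 2×[37+2×92] = 2×221 mm, A_gv = 5304, A_nv = 2×(221 − 2.5×29)×12 = 3564 mm²; tension across gage: (87 − 1×29)×12 = 696 mm². R_n = min(0.6×450×3564, 0.6×300×5304) + 1.0×450×696 = min(962.28, 954.72) + 313.2 = 1267.9 kN. φR_n = 0.75 × 1267.9 = 950.9 kN.
Tension yield (gross): A_g = 186×12 = 2232 mm². φR_n = 0.90 × 300 × 2232 = 602.6 kN.
Governing: min(954.8, 1161.5, 950.9, 602.6) = 602.6 kN → gross-section yield.

602.6 kN (gross-section yield governs)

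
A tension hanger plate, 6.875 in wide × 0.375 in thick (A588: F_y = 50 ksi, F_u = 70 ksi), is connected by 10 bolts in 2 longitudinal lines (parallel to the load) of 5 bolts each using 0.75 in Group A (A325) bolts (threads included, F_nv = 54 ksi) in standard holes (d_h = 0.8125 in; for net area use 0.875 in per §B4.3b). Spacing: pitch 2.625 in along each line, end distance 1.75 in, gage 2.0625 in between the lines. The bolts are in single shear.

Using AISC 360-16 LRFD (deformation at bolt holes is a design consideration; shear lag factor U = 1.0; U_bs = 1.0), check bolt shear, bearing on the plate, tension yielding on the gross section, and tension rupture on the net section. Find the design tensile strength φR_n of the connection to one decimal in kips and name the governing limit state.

Bolt shear: A_b = π(0.75)²/4 = 0.44179 in². φR_n = 0.75 × 54 × 0.44179 × 10 × 1 = 178.9 kips.
Bearing (0.375 in plate, F_u = 70 ksi): end bolts L_c = 1.75 − 0.8125/2 = 1.34375, R_n = min(1.2×1.34375×0.375×70, 2.4×0.75×0.375×70) = 42.328 kips/bolt; interior L_c = 2.625 − 0.8125 = 1.8125, R_n = 47.25 kips/bolt. φR_n = 0.75 × (2×42.328 + 8×47.25) = 347.0 kips.
Tension yield (gross): A_g = 6.875×0.375 = 2.5781 in². φR_n = 0.90 × 50 × 2.5781 = 116.0 kips.
Tension rupture (net): A_n = (6.875 − 2×0.875)×0.375 = 1.9219 in² (U = 1.0, A_e = A_n). φR_n = 0.75 × 70 × 1.9219 = 100.9 kips.
Governing: min(178.9, 347.0, 116.0, 100.9) = 100.9 kips → net-section rupture.

100.9 kips (net-section rupture governs)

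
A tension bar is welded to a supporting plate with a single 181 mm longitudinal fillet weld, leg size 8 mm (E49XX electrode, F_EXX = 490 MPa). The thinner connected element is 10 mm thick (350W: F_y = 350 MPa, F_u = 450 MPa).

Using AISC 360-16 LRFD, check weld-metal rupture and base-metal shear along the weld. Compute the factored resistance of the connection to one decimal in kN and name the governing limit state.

225.7 kN (weld metal governs)

Weld metal: throat = 0.707×8 = 5.656 mm, L = 181 mm. φR_n = 0.75 × 0.6 × 490 × 5.656 × 181 = 225.7 kN.
Base metal shear (10 mm plate): yield φR_n = 1.0×0.6×350×10×181 = 380.1 kN; rupture φR_n = 0.75×0.6×450×10×181 = 366.5 kN; take 366.5 kN (rupture).
Governing: min(225.7, 366.5) = 225.7 kN → weld metal.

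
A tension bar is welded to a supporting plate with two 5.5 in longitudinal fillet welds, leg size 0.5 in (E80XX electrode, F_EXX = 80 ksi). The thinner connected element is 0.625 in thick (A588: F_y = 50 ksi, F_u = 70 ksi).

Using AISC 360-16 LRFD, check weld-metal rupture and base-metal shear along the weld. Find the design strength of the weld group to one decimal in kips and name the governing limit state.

140.0 kips (weld metal governs)

Weld metal: throat = 0.707×0.5 = 0.3535 in, L = 2×5.5 = 11 in. φR_n = 0.75 × 0.6 × 80 × 0.3535 × 11 = 140.0 kips.
Base metal shear (0.625 in plate): yield φR_n = 1.0×0.6×50×0.625×11 = 206.3 kips; rupture φR_n = 0.75×0.6×70×0.625×11 = 216.6 kips; take 206.3 kips (yield).
Governing: min(140.0, 206.3) = 140.0 kips → weld metal.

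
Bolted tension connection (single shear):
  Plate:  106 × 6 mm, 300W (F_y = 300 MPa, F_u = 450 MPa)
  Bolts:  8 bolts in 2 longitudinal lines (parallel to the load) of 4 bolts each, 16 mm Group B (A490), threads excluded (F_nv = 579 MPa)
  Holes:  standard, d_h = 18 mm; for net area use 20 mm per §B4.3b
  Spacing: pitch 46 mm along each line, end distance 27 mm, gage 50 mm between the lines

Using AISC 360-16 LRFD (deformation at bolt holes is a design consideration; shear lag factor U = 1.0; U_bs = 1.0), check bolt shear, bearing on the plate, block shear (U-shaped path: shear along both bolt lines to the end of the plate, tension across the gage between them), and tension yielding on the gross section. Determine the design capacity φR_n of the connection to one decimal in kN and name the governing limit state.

171.7 kN (gross-section yield governs)

Bolt shear: A_b = π(16)²/4 = 201.06 mm². φR_n = 0.75 × 579 × 201.06 × 8 × 1 = 698.5 kN.
Bearing (6 mm plate, F_u = 450 MPa): end bolts L_c = 27 − 18/2 = 18, R_n = min(1.2×18×6×450, 2.4×16×6×450) = 58.32 kN/bolt; interior L_c = 46 − 18 = 28, R_n = 90.72 kN/bolt. φR_n = 0.75 × (2×58.32 + 6×90.72) = 495.7 kN.
Block shear: shear path 2×[27+3×46] = 2×165 mm, A_gv = 1980, A_nv = 2×(165 − 3.5×20)×6 = 1140 mm²; tension across gage: (50 − 1×20)×6 = 180 mm². R_n = min(0.6×450×1140, 0.6×300×1980) + 1.0×450×180 = min(307.8, 356.4) + 81 = 388.8 kN. φR_n = 0.75 × 388.8 = 291.6 kN.
Tension yield (gross): A_g = 106×6 = 636 mm². φR_n = 0.90 × 300 × 636 = 171.7 kN.
Governing: min(698.5, 495.7, 291.6, 171.7) = 171.7 kN → gross-section yield.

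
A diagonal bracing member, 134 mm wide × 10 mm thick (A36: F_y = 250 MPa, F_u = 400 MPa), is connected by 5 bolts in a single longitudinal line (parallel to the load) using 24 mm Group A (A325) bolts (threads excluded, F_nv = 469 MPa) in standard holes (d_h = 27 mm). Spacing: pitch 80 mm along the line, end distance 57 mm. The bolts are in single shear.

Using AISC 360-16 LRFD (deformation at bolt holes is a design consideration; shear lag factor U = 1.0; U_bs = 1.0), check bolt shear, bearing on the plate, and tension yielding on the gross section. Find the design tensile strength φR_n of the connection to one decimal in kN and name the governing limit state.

301.5 kN (gross-section yield governs)

Bolt shear: A_b = π(24)²/4 = 452.39 mm². φR_n = 0.75 × 469 × 452.39 × 5 × 1 = 795.6 kN.
Bearing (10 mm plate, F_u = 400 MPa): end bolts L_c = 57 − 27/2 = 43.5, R_n = min(1.2×43.5×10×400, 2.4×24×10×400) = 208.8 kN/bolt; interior L_c = 80 − 27 = 53, R_n = 230.4 kN/bolt. φR_n = 0.75 × (1×208.8 + 4×230.4) = 847.8 kN.
Tension yield (gross): A_g = 134×10 = 1340 mm². φR_n = 0.90 × 250 × 1340 = 301.5 kN.
Governing: min(795.6, 847.8, 301.5) = 301.5 kN → gross-section yield.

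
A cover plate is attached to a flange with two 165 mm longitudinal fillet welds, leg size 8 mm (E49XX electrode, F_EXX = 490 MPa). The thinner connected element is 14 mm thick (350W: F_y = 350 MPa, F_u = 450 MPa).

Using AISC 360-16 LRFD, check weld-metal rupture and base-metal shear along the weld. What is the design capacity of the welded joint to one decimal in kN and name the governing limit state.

Weld metal: throat = 0.707×8 = 5.656 mm, L = 2×165 = 330 mm. φR_n = 0.75 × 0.6 × 490 × 5.656 × 330 = 411.6 kN.
Base metal shear (14 mm plate): yield φR_n = 1.0×0.6×350×14×330 = 970.2 kN; rupture φR_n = 0.75×0.6×450×14×330 = 935.6 kN; take 935.6 kN (rupture).
Governing: min(411.6, 935.6) = 411.6 kN → weld metal.

411.6 kN (weld metal governs)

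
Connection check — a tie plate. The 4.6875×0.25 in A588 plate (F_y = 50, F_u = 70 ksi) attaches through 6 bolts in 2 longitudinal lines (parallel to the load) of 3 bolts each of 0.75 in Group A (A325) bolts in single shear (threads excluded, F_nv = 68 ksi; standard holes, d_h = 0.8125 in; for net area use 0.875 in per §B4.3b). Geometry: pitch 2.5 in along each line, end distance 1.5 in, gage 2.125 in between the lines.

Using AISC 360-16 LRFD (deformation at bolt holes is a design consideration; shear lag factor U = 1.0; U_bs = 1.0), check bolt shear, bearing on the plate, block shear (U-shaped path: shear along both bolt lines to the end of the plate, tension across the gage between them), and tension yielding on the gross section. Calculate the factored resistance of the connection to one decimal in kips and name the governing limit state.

52.7 kips (gross-section yield governs)

Bolt shear: A_b = π(0.75)²/4 = 0.44179 in². φR_n = 0.75 × 68 × 0.44179 × 6 × 1 = 135.2 kips.
Bearing (0.25 in plate, F_u = 70 ksi): end bolts L_c = 1.5 − 0.8125/2 = 1.09375, R_n = min(1.2×1.09375×0.25×70, 2.4×0.75×0.25×70) = 22.969 kips/bolt; interior L_c = 2.5 − 0.8125 = 1.6875, R_n = 31.5 kips/bolt. φR_n = 0.75 × (2×22.969 + 4×31.5) = 129.0 kips.
Block shear: shear path 2×[1.5+2×2.5] = 2×6.5 in, A_gv = 3.25, A_nv = 2×(6.5 − 2.5×0.875)×0.25 = 2.1563 in²; tension across gage: (2.125 − 1×0.875)×0.25 = 0.3125 in². R_n = min(0.6×70×2.1563, 0.6×50×3.25) + 1.0×70×0.3125 = min(90.565, 97.5) + 21.875 = 112.44 kips. φR_n = 0.75 × 112.44 = 84.3 kips.
Tension yield (gross): A_g = 4.6875×0.25 = 1.1719 in². φR_n = 0.90 × 50 × 1.1719 = 52.7 kips.
Governing: min(135.2, 129.0, 84.3, 52.7) = 52.7 kips → gross-section yield.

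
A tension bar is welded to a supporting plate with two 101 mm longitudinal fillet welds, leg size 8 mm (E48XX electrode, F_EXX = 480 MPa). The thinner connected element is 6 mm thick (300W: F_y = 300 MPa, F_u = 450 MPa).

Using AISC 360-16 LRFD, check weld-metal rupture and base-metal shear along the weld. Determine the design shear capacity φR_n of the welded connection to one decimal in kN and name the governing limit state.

Weld metal: throat = 0.707×8 = 5.656 mm, L = 2×101 = 202 mm. φR_n = 0.75 × 0.6 × 480 × 5.656 × 202 = 246.8 kN.
Base metal shear (6 mm plate): yield φR_n = 1.0×0.6×300×6×202 = 218.2 kN; rupture φR_n = 0.75×0.6×450×6×202 = 245.4 kN; take 218.2 kN (yield).
Governing: min(246.8, 218.2) = 218.2 kN → base-metal shear.

218.2 kN (base-metal shear governs)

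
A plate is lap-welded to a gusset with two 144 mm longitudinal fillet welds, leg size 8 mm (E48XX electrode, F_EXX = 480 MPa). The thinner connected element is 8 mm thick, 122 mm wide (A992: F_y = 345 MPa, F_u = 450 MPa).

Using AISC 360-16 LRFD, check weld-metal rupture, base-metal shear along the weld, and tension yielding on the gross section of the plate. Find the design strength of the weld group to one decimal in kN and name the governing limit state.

303.0 kN (gross-section yield governs)

Weld metal: throat = 0.707×8 = 5.656 mm, L = 2×144 = 288 mm. φR_n = 0.75 × 0.6 × 480 × 5.656 × 288 = 351.8 kN.
Base metal shear (8 mm plate): yield φR_n = 1.0×0.6×345×8×288 = 476.9 kN; rupture φR_n = 0.75×0.6×450×8×288 = 466.6 kN; take 466.6 kN (rupture).
Tension yield (gross): A_g = 122×8 = 976 mm². φR_n = 0.90 × 345 × 976 = 303.0 kN.
Governing: min(351.8, 466.6, 303.0) = 303.0 kN → gross-section yield.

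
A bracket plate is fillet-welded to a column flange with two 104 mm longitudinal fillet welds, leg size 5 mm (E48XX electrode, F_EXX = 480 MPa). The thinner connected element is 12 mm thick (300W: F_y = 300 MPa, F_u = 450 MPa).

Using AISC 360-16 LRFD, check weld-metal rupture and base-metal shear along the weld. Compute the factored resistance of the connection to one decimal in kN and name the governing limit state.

158.8 kN (weld metal governs)

Weld metal: throat = 0.707×5 = 3.535 mm, L = 2×104 = 208 mm. φR_n = 0.75 × 0.6 × 480 × 3.535 × 208 = 158.8 kN.
Base metal shear (12 mm plate): yield φR_n = 1.0×0.6×300×12×208 = 449.3 kN; rupture φR_n = 0.75×0.6×450×12×208 = 505.4 kN; take 449.3 kN (yield).
Governing: min(158.8, 449.3) = 158.8 kN → weld metal.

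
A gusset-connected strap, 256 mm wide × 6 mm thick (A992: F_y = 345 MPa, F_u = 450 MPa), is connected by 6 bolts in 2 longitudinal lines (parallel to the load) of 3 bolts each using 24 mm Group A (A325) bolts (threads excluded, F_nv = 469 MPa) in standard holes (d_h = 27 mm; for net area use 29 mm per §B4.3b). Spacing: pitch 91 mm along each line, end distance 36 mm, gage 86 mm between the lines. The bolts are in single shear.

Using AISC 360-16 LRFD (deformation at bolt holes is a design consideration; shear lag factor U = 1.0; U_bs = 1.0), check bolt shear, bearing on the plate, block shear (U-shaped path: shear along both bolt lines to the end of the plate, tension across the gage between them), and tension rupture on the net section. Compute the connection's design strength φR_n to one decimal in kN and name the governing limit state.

Bolt shear: A_b = π(24)²/4 = 452.39 mm². φR_n = 0.75 × 469 × 452.39 × 6 × 1 = 954.8 kN.
Bearing (6 mm plate, F_u = 450 MPa): end bolts L_c = 36 − 27/2 = 22.5, R_n = min(1.2×22.5×6×450, 2.4×24×6×450) = 72.9 kN/bolt; interior L_c = 91 − 27 = 64, R_n = 155.52 kN/bolt. φR_n = 0.75 × (2×72.9 + 4×155.52) = 575.9 kN.
Block shear: shear path 2×[36+2×91] = 2×218 mm, A_gv = 2616, A_nv = 2×(218 − 2.5×29)×6 = 1746 mm²; tension across gage: (86 − 1×29)×6 = 342 mm². R_n = min(0.6×450×1746, 0.6×345×2616) + 1.0×450×342 = min(471.42, 541.51) + 153.9 = 625.32 kN. φR_n = 0.75 × 625.32 = 469.0 kN.
Tension rupture (net): A_n = (256 − 2×29)×6 = 1188 mm² (U = 1.0, A_e = A_n). φR_n = 0.75 × 450 × 1188 = 401.0 kN.
Governing: min(954.8, 575.9, 469.0, 401.0) = 401.0 kN → net-section rupture.

401.0 kN (net-section rupture governs)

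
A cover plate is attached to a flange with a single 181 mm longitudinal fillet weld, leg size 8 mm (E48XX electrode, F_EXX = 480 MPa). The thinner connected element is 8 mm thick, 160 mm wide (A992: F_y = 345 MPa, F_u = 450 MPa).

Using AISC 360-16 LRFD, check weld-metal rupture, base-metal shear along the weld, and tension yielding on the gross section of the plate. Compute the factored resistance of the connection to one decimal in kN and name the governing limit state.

Weld metal: throat = 0.707×8 = 5.656 mm, L = 181 mm. φR_n = 0.75 × 0.6 × 480 × 5.656 × 181 = 221.1 kN.
Base metal shear (8 mm plate): yield φR_n = 1.0×0.6×345×8×181 = 299.7 kN; rupture φR_n = 0.75×0.6×450×8×181 = 293.2 kN; take 293.2 kN (rupture).
Tension yield (gross): A_g = 160×8 = 1280 mm². φR_n = 0.90 × 345 × 1280 = 397.4 kN.
Governing: min(221.1, 293.2, 397.4) = 221.1 kN → weld metal.

221.1 kN (weld metal governs)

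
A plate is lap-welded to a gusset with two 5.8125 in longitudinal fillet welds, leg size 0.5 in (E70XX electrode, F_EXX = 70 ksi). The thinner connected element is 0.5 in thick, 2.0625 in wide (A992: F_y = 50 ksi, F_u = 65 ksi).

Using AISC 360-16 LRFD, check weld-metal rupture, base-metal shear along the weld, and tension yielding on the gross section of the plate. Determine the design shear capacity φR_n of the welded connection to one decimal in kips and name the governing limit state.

46.4 kips (gross-section yield governs)

Weld metal: throat = 0.707×0.5 = 0.3535 in, L = 2×5.8125 = 11.625 in. φR_n = 0.75 × 0.6 × 70 × 0.3535 × 11.625 = 129.4 kips.
Base metal shear (0.5 in plate): yield φR_n = 1.0×0.6×50×0.5×11.625 = 174.4 kips; rupture φR_n = 0.75×0.6×65×0.5×11.625 = 170.0 kips; take 170.0 kips (rupture).
Tension yield (gross): A_g = 2.0625×0.5 = 1.0313 in². φR_n = 0.90 × 50 × 1.0313 = 46.4 kips.
Governing: min(129.4, 170.0, 46.4) = 46.4 kips → gross-section yield.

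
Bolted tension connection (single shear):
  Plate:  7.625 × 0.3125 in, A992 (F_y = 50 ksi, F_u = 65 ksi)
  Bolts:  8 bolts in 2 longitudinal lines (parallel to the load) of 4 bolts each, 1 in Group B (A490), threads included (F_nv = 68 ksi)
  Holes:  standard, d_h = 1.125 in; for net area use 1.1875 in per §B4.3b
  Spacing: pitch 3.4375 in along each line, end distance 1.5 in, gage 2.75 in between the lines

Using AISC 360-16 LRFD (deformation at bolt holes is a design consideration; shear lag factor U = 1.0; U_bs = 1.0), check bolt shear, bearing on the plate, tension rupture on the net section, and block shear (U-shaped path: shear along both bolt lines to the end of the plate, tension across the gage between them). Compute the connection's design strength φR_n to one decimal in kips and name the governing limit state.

80.0 kips (net-section rupture governs)

Bolt shear: A_b = π(1)²/4 = 0.7854 in². φR_n = 0.75 × 68 × 0.7854 × 8 × 1 = 320.4 kips.
Bearing (0.3125 in plate, F_u = 65 ksi): end bolts L_c = 1.5 − 1.125/2 = 0.9375, R_n = min(1.2×0.9375×0.3125×65, 2.4×1×0.3125×65) = 22.852 kips/bolt; interior L_c = 3.4375 − 1.125 = 2.3125, R_n = 48.75 kips/bolt. φR_n = 0.75 × (2×22.852 + 6×48.75) = 253.7 kips.
Tension rupture (net): A_n = (7.625 − 2×1.1875)×0.3125 = 1.6406 in² (U = 1.0, A_e = A_n). φR_n = 0.75 × 65 × 1.6406 = 80.0 kips.
Block shear: shear path 2×[1.5+3×3.4375] = 2×11.8125 in, A_gv = 7.3828, A_nv = 2×(11.8125 − 3.5×1.1875)×0.3125 = 4.7852 in²; tension across gage: (2.75 − 1×1.1875)×0.3125 = 0.48828 in². R_n = min(0.6×65×4.7852, 0.6×50×7.3828) + 1.0×65×0.48828 = min(186.62, 221.48) + 31.738 = 218.36 kips. φR_n = 0.75 × 218.36 = 163.8 kips.
Governing: min(320.4, 253.7, 80.0, 163.8) = 80.0 kips → net-section rupture.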